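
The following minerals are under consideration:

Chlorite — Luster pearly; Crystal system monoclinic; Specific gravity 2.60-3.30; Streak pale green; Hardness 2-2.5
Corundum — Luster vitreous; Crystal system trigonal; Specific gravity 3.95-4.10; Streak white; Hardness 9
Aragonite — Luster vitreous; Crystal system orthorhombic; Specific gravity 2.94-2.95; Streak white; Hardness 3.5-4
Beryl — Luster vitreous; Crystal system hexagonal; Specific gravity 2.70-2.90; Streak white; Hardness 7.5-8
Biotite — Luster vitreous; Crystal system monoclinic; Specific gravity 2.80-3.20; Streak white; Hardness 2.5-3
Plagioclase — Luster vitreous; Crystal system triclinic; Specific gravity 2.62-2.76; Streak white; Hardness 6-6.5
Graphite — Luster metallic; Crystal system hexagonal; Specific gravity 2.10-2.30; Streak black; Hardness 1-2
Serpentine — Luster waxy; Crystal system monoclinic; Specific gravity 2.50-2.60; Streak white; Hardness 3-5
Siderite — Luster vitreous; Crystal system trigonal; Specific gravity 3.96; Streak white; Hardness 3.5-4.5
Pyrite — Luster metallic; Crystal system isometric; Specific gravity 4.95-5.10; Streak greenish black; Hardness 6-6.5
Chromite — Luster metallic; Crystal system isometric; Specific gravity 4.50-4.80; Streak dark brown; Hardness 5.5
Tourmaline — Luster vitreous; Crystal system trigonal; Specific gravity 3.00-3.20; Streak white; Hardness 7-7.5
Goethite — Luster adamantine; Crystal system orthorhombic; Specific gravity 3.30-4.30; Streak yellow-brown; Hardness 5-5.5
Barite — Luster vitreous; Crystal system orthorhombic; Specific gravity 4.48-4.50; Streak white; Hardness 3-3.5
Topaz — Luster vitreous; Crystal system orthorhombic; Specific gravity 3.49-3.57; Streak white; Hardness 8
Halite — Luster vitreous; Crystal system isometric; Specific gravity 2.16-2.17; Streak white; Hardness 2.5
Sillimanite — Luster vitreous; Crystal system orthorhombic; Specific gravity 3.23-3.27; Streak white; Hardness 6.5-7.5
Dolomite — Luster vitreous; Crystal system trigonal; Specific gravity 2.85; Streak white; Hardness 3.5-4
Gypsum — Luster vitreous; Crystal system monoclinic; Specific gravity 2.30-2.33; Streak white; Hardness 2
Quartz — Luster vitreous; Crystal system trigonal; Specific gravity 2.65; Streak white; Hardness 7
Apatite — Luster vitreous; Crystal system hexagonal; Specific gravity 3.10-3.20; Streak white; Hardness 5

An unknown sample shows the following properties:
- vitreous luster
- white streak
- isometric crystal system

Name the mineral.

Halite

Vitreous luster excludes Chlorite, Graphite, Serpentine, Pyrite, Chromite, Goethite.
White streak — no further eliminations.
Isometric crystal system — narrows the field to Halite.
Only Halite satisfies all observations.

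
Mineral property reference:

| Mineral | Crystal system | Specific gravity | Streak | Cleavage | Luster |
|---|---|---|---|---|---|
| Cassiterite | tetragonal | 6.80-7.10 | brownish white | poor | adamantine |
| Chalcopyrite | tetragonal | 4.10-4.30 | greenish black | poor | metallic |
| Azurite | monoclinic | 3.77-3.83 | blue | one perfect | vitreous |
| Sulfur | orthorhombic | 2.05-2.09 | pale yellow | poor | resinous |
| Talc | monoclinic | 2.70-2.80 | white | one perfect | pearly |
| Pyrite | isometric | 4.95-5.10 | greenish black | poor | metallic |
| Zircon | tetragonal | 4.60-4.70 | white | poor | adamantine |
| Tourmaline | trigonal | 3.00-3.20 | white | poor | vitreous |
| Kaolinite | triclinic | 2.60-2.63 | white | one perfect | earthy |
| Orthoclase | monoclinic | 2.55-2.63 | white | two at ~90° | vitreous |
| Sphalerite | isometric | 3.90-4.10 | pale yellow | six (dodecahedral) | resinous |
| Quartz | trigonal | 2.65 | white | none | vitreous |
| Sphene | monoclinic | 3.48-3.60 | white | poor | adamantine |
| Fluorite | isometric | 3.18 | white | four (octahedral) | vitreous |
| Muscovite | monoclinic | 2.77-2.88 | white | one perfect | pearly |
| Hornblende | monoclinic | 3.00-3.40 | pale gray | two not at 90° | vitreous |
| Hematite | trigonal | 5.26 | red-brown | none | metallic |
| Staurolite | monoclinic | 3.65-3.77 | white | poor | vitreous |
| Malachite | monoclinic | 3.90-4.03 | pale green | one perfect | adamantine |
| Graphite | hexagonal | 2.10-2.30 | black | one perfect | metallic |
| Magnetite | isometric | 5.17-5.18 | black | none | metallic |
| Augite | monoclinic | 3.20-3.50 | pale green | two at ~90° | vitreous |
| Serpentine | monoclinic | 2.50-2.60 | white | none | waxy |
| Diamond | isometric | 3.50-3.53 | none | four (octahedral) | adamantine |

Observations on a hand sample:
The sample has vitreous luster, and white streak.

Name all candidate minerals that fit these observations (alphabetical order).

Vitreous luster — Azurite, Tourmaline, Orthoclase, Quartz, Fluorite, Hornblende, Staurolite, Augite remain.
White streak is inconsistent with Azurite, Hornblende, Augite.
Consistent with every observation: Fluorite, Orthoclase, Quartz, Staurolite, Tourmaline.

Fluorite, Orthoclase, Quartz, Staurolite, Tourmaline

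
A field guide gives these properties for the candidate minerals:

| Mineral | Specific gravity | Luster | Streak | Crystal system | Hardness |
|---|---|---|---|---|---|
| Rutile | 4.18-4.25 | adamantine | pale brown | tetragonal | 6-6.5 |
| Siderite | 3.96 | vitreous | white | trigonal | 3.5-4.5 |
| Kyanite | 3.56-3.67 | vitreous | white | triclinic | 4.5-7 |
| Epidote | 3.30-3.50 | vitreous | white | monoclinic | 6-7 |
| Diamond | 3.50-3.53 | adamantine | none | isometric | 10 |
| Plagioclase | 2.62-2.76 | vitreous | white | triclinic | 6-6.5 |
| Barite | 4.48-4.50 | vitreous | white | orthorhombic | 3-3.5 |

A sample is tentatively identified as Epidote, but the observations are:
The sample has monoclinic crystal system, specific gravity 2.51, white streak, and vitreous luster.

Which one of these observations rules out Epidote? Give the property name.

Monoclinic crystal system: Epidote has monoclinic system — consistent.
Specific gravity 2.51: Epidote has SG 3.30-3.50 — outside the reference range.
White streak: Epidote has white streak — consistent.
Vitreous luster: Epidote has vitreous luster — consistent.
The specific gravity is the one property that does not fit.

specific gravity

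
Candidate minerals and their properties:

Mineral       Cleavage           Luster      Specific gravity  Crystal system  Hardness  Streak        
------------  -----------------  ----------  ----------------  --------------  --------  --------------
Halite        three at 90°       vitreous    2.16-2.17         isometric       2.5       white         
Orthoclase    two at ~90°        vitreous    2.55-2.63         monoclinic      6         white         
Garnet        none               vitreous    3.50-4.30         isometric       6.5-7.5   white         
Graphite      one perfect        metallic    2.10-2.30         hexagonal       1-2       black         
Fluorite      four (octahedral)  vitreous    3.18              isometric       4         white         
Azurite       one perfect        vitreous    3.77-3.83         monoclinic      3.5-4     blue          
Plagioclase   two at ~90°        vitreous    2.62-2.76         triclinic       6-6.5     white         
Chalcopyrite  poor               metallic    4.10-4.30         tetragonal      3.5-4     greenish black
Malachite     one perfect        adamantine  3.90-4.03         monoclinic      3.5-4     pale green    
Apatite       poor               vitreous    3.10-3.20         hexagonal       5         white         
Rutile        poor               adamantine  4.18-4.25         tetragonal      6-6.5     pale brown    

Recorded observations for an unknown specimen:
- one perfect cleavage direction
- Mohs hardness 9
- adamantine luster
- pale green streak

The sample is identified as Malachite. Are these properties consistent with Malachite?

Inconsistent

One perfect cleavage direction — matches Malachite (cleavage one perfect).
Mohs hardness 9 — Malachite has hardness 3.5-4; a mismatch.
Adamantine luster — matches Malachite (adamantine luster).
Pale green streak — matches Malachite (pale green streak).
Malachite is excluded by the hardness.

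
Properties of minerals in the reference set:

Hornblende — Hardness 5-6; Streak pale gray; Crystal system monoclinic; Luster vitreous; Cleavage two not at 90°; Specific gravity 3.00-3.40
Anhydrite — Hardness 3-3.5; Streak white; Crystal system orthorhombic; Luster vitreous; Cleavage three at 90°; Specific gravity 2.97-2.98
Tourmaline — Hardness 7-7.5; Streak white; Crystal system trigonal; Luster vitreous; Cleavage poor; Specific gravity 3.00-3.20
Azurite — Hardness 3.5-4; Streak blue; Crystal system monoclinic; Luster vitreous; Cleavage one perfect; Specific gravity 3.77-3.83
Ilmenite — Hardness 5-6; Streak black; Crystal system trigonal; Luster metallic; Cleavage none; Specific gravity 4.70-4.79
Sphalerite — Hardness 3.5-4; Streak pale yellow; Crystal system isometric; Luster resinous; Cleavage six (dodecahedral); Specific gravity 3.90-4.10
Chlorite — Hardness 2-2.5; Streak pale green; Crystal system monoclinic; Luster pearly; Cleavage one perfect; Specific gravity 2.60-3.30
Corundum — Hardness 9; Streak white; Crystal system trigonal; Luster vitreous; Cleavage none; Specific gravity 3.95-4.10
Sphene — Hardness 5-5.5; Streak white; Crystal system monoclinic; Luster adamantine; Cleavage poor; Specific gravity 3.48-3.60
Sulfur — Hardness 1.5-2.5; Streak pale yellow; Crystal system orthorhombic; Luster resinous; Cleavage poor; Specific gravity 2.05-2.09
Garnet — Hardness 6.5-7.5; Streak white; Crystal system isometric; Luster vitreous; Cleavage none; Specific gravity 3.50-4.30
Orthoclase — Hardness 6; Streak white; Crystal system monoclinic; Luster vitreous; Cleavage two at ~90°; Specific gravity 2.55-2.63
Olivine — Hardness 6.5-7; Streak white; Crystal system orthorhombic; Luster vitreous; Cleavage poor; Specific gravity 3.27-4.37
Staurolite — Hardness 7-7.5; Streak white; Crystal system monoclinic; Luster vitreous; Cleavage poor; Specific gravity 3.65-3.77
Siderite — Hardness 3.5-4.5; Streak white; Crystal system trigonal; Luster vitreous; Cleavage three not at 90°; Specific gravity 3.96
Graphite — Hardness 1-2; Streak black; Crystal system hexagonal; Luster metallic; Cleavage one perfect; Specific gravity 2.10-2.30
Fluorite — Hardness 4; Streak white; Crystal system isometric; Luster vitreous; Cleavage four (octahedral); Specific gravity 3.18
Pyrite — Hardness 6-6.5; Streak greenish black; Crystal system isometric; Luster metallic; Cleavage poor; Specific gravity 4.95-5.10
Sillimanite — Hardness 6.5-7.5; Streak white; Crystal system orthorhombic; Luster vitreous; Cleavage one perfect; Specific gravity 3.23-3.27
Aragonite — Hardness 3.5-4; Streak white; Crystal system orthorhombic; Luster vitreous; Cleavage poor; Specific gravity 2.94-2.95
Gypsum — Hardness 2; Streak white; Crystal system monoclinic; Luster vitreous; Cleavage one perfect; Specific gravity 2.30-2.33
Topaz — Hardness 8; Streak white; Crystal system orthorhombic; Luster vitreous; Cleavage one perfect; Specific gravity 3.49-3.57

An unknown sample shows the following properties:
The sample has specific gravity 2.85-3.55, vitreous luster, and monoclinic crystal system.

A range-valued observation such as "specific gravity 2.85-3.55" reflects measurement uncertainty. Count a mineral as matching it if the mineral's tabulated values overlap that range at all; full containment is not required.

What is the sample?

Specific gravity 2.85-3.55 — leaves Hornblende, Anhydrite, Tourmaline, Chlorite, Sphene, Garnet, Olivine, Fluorite, Sillimanite, Aragonite, Topaz.
Vitreous luster excludes Chlorite, Sphene.
Monoclinic crystal system — leaves Hornblende.
Only Hornblende satisfies all observations.

Hornblende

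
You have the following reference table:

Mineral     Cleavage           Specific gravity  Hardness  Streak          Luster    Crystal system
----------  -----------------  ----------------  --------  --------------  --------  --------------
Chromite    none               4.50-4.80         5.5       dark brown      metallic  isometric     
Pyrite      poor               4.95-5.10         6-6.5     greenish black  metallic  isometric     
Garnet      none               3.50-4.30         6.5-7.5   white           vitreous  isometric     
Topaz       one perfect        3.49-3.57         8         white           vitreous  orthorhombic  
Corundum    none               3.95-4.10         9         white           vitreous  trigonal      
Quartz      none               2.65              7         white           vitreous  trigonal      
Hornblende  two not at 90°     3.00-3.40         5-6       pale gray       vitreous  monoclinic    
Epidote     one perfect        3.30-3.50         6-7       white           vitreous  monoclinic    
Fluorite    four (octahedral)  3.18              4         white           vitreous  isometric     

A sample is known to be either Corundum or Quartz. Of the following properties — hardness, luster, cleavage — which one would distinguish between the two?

hardness

Hardness: Corundum 9, Quartz 7 — these differ.
Luster: both vitreous — same for both.
Cleavage: both none — same for both.
Of the listed properties, hardness is the one that separates them.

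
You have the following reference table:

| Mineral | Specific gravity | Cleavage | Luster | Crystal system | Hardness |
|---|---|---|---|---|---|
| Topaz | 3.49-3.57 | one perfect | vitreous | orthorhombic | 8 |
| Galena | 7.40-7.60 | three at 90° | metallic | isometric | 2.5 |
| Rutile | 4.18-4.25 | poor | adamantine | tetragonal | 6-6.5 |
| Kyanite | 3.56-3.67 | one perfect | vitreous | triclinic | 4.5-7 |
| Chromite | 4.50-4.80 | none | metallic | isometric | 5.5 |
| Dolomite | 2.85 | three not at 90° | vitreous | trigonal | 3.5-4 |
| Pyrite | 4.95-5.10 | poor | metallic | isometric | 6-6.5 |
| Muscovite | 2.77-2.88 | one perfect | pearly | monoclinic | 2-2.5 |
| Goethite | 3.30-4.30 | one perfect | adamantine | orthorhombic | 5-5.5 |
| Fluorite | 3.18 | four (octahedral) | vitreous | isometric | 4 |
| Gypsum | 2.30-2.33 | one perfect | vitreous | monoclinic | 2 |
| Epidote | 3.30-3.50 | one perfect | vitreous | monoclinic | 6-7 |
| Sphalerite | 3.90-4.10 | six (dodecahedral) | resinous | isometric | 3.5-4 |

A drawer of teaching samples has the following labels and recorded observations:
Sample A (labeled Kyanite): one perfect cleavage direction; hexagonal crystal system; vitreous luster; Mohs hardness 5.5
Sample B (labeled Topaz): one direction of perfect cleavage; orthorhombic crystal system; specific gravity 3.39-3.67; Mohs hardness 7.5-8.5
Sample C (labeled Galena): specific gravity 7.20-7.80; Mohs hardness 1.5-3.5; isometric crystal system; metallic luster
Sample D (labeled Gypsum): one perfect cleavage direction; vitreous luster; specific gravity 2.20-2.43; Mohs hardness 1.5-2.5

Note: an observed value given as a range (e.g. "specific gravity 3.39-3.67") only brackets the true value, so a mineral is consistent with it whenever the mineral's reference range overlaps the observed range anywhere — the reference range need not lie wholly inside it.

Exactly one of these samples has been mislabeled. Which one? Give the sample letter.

Sample A: hexagonal crystal system is outside the reference for Kyanite (triclinic system) — mislabeled.
Sample B: every observation is compatible with the reference values for Topaz.
Sample C: every observation is compatible with the reference values for Galena.
Sample D: every observation is compatible with the reference values for Gypsum.
Sample A is the mislabeled one.

A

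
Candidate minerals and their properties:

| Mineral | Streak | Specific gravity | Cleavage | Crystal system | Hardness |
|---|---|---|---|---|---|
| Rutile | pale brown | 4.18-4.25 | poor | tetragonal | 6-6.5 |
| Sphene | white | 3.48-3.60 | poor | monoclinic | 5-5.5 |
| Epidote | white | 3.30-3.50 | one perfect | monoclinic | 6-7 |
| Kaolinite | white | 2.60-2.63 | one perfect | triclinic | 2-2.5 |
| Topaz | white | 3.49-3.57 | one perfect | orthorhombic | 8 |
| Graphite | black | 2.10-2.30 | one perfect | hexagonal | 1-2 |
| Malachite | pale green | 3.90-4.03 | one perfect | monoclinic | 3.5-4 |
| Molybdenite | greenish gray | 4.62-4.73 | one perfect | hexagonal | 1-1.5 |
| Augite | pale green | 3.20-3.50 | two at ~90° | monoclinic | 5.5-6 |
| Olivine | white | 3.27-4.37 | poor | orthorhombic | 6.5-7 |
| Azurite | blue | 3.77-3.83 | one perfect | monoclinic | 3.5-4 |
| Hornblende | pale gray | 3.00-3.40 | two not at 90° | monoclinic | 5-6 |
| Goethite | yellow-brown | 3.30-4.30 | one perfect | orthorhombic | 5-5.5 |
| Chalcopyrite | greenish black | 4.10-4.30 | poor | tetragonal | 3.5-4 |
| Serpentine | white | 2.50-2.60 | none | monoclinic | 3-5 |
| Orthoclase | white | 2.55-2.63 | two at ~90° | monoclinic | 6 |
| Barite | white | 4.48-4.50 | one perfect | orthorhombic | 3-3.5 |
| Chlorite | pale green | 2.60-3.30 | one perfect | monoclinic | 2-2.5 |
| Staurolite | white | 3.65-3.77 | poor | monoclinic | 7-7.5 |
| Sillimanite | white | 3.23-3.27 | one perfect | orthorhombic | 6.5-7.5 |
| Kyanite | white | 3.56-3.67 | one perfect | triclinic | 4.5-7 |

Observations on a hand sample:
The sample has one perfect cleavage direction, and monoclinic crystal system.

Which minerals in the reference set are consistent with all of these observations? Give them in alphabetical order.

Azurite, Chlorite, Epidote, Malachite

One perfect cleavage direction: Epidote, Kaolinite, Topaz, Graphite, Malachite, Molybdenite, Azurite, Goethite, Barite, Chlorite, Sillimanite, Kyanite remain.
Monoclinic crystal system: Epidote, Malachite, Azurite, Chlorite remain.
Consistent with every observation: Azurite, Chlorite, Epidote, Malachite.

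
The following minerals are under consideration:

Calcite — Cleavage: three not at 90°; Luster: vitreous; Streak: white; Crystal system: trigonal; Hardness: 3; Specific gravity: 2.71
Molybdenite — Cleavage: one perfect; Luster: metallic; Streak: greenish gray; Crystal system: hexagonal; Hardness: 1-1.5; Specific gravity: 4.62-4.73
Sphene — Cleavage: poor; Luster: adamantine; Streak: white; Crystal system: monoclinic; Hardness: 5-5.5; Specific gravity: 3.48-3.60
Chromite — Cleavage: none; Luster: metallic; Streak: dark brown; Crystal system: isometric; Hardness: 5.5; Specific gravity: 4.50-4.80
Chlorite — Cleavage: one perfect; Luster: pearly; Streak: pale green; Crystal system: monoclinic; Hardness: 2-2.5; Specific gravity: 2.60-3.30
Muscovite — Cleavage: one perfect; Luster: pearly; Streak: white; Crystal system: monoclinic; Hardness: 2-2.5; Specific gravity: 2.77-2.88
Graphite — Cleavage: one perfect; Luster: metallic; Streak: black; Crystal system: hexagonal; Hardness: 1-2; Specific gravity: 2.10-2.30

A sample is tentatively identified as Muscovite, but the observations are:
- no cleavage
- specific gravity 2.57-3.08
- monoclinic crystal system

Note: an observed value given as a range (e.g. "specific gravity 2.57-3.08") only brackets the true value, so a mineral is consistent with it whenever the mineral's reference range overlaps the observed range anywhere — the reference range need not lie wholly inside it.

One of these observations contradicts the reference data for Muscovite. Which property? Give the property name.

cleavage

No cleavage: Muscovite has cleavage one perfect — does not match.
Specific gravity 2.57-3.08: Muscovite has SG 2.77-2.88 — within range.
Monoclinic crystal system: Muscovite has monoclinic system — within range.
Only the cleavage is inconsistent.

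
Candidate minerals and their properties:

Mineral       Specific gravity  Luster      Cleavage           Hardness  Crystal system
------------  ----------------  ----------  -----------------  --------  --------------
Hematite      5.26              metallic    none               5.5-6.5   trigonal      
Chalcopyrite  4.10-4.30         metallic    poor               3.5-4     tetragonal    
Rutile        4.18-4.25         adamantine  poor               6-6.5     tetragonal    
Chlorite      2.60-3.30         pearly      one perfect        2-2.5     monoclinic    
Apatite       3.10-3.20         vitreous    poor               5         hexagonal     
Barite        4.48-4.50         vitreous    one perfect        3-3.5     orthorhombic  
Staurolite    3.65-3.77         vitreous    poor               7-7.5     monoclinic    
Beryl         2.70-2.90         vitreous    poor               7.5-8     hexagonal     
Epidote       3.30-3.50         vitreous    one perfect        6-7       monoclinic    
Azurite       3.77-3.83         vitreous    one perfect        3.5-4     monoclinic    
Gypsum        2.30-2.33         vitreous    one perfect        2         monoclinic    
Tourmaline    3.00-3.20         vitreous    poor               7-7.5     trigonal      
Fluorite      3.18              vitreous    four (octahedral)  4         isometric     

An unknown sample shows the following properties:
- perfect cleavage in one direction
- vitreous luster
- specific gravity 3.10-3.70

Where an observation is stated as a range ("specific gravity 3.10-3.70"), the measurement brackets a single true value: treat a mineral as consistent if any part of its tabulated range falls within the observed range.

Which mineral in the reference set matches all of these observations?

Perfect cleavage in one direction — leaves Chlorite, Barite, Epidote, Azurite, Gypsum.
Vitreous luster is inconsistent with Chlorite.
Specific gravity 3.10-3.70 — only Epidote remains.
Only Epidote satisfies all observations.

Epidote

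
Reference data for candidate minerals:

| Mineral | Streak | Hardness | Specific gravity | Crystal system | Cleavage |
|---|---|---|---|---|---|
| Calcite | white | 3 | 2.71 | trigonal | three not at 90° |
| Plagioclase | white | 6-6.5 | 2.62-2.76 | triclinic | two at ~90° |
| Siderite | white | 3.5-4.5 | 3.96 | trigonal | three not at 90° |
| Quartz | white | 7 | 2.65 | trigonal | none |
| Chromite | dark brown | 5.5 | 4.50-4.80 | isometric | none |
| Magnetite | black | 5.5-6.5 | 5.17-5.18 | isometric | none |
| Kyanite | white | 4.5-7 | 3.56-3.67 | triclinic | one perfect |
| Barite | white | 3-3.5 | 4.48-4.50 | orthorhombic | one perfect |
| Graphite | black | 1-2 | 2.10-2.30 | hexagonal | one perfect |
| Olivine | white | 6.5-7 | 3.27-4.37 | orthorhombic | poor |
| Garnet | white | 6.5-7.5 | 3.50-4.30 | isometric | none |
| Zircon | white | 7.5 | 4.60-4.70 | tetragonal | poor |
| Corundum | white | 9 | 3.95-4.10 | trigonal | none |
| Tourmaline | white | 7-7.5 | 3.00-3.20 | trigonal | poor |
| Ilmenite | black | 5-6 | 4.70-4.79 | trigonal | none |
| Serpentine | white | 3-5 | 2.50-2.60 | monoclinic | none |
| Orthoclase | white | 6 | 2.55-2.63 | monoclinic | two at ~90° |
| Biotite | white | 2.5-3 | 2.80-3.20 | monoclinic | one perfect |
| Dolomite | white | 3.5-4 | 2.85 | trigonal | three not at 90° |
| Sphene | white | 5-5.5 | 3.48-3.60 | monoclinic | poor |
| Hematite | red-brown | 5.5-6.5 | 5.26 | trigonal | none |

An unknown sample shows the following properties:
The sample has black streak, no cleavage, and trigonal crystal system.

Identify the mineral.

Ilmenite

Black streak — narrows the field to Magnetite, Graphite, Ilmenite.
No cleavage is inconsistent with Graphite.
Trigonal crystal system is inconsistent with Magnetite.
The only mineral consistent with every observation is Ilmenite.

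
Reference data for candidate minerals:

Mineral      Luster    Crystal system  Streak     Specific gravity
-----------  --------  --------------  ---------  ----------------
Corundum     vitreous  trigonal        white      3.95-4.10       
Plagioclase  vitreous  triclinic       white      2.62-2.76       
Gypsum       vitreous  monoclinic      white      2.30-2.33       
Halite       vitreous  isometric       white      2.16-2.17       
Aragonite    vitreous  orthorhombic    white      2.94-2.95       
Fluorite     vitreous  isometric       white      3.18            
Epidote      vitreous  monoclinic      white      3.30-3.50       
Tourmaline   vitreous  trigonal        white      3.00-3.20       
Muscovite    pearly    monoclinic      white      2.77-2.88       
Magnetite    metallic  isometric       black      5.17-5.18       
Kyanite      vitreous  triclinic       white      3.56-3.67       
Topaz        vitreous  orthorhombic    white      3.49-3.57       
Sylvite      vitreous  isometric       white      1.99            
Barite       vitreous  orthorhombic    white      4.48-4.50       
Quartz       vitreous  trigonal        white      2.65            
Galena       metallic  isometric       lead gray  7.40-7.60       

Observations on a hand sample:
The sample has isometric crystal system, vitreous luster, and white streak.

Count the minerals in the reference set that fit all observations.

3

Isometric crystal system — leaves Halite, Fluorite, Magnetite, Sylvite, Galena.
Vitreous luster excludes Magnetite, Galena.
White streak — every remaining candidate is consistent.
Remaining candidates: Fluorite, Halite, Sylvite.
That is 3 minerals.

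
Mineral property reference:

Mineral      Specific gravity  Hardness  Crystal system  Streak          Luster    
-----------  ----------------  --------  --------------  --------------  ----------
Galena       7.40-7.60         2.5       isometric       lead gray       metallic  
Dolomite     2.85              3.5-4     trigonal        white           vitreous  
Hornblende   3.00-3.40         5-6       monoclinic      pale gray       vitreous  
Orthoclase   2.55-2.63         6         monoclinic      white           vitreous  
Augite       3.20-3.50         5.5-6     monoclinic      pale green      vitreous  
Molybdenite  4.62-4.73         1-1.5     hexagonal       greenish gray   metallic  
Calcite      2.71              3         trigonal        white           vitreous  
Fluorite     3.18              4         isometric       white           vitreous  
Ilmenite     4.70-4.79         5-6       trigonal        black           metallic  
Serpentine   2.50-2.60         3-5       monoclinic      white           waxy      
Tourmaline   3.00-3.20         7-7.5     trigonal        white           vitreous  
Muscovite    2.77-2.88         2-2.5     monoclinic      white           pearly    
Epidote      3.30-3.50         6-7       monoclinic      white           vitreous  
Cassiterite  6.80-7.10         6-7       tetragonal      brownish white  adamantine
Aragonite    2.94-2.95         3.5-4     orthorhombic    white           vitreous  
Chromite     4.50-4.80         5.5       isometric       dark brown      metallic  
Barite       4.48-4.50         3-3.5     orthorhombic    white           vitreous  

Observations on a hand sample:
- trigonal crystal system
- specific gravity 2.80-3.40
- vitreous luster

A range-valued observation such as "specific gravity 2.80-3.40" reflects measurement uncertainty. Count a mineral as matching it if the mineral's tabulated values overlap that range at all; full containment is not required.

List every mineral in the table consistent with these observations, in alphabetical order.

Trigonal crystal system — Dolomite, Calcite, Ilmenite, Tourmaline remain.
Specific gravity 2.80-3.40 rules out Calcite, Ilmenite.
Vitreous luster — no further eliminations.
Remaining candidates: Dolomite, Tourmaline.

Dolomite, Tourmaline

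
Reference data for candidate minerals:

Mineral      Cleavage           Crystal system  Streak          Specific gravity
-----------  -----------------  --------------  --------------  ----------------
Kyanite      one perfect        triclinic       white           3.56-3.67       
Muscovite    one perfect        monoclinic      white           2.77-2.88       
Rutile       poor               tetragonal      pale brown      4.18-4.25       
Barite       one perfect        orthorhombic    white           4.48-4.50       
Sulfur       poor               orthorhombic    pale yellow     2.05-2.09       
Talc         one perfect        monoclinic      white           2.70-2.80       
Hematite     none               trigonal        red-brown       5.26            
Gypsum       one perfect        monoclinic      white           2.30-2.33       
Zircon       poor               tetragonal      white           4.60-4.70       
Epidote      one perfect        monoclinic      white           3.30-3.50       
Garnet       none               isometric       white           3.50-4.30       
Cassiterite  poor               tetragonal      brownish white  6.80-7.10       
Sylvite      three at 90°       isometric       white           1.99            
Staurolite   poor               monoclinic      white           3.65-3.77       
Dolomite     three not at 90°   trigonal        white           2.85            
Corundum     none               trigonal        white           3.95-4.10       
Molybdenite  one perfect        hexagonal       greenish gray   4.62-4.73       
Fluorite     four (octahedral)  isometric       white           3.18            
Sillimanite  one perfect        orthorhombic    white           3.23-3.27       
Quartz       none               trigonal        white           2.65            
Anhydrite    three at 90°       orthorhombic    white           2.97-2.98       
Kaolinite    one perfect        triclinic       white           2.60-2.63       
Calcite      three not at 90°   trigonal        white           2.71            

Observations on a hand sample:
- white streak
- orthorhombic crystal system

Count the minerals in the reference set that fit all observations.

White streak is inconsistent with Rutile, Sulfur, Hematite, Cassiterite, Molybdenite.
Orthorhombic crystal system — leaves Barite, Sillimanite, Anhydrite.
Remaining candidates: Anhydrite, Barite, Sillimanite.
That is 3 minerals.

3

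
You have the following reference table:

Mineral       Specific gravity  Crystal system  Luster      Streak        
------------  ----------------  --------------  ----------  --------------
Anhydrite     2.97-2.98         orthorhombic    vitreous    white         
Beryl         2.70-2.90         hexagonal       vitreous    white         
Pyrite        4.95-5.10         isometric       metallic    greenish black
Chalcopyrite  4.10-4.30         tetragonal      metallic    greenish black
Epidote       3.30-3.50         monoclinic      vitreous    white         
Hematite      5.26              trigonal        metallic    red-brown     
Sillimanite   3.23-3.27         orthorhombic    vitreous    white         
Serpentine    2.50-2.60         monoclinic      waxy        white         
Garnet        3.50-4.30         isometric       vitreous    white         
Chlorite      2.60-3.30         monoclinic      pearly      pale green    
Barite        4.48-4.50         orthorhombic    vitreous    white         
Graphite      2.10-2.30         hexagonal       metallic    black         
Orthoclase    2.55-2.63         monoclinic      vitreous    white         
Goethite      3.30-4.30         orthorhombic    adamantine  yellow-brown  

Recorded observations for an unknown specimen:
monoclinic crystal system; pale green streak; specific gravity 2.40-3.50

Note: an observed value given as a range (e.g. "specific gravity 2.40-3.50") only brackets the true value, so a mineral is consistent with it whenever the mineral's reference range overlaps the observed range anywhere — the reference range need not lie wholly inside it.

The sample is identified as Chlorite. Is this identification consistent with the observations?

Monoclinic crystal system — matches Chlorite (monoclinic system).
Pale green streak — matches Chlorite (pale green streak).
Specific gravity 2.40-3.50 — matches Chlorite (SG 2.60-3.30).
All observations are consistent with the tabulated values for Chlorite.

Yes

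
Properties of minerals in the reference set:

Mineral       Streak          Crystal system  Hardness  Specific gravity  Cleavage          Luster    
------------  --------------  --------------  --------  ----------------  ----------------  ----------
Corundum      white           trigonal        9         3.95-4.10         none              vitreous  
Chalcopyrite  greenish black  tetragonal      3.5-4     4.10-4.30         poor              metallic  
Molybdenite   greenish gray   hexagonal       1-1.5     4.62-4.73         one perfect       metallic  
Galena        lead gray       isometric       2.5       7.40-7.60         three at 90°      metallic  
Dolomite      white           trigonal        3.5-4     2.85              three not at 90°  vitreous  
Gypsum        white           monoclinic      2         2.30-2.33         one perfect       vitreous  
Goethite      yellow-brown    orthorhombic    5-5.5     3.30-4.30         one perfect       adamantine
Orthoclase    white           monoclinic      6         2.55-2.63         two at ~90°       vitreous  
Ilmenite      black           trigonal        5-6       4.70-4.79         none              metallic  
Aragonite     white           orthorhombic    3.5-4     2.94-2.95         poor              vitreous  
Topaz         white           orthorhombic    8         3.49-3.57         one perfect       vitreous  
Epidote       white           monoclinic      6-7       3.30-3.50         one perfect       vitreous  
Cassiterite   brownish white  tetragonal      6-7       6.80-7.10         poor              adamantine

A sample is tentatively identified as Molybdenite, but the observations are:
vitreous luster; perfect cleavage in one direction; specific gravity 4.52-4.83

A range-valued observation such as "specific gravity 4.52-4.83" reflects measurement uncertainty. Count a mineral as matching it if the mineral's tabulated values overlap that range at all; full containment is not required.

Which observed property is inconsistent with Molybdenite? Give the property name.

luster

Vitreous luster: Molybdenite has metallic luster — inconsistent.
Perfect cleavage in one direction: Molybdenite has cleavage one perfect — consistent.
Specific gravity 4.52-4.83: Molybdenite has SG 4.62-4.73 — consistent.
The luster is the one property that does not fit.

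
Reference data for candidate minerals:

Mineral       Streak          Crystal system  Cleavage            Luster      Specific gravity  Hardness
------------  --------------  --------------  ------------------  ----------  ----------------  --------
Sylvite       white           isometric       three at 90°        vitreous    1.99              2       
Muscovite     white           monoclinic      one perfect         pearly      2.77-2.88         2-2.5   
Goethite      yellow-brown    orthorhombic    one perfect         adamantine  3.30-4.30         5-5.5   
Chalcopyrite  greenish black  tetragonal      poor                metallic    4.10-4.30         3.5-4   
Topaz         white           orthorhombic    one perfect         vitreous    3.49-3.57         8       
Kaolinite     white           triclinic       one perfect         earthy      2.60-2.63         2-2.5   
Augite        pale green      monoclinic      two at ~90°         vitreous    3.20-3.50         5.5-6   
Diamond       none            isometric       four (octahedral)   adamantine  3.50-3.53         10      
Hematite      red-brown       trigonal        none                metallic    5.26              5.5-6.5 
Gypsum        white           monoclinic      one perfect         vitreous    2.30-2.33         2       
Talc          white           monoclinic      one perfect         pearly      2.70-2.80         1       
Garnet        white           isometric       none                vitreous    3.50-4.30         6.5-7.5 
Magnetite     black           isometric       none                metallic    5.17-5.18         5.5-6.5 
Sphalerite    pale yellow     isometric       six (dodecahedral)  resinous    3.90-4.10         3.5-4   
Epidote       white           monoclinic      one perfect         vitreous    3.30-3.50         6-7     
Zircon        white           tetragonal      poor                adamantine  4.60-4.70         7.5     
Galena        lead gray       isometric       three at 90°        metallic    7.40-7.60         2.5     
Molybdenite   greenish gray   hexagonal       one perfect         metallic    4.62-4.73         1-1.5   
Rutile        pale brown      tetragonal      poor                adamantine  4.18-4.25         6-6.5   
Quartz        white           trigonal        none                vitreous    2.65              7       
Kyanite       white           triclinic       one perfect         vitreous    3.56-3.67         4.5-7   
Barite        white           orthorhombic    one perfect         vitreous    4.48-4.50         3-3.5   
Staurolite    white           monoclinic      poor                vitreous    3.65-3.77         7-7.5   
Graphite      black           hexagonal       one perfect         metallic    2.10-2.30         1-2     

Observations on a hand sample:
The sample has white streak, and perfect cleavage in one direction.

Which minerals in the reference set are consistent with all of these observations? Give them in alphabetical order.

White streak — Sylvite, Muscovite, Topaz, Kaolinite, Gypsum, Talc, Garnet, Epidote, Zircon, Quartz, Kyanite, Barite, Staurolite remain.
Perfect cleavage in one direction is inconsistent with Sylvite, Garnet, Zircon, Quartz, Staurolite.
Remaining candidates: Barite, Epidote, Gypsum, Kaolinite, Kyanite, Muscovite, Talc, Topaz.

Barite, Epidote, Gypsum, Kaolinite, Kyanite, Muscovite, Talc, Topaz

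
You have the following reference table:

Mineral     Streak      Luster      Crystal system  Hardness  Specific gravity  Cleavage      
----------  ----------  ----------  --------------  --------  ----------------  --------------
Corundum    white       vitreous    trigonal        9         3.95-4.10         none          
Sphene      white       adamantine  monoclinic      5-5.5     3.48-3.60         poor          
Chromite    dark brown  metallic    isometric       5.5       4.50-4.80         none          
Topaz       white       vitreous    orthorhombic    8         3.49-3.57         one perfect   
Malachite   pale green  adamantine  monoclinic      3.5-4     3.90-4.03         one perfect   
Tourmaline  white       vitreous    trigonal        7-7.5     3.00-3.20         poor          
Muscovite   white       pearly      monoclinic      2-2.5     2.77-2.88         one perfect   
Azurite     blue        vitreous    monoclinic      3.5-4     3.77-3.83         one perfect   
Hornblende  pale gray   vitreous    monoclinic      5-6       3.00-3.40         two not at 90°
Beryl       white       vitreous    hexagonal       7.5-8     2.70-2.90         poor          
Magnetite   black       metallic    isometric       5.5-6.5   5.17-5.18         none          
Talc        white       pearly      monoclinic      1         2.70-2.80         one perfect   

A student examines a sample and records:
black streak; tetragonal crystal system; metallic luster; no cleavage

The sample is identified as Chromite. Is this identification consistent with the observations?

Black streak — Chromite has dark brown streak; which does not match.
Tetragonal crystal system — Chromite has isometric system; which does not match.
Metallic luster — matches Chromite (metallic luster).
No cleavage — matches Chromite (cleavage none).
2 of the observed properties are inconsistent with Chromite.

Inconsistent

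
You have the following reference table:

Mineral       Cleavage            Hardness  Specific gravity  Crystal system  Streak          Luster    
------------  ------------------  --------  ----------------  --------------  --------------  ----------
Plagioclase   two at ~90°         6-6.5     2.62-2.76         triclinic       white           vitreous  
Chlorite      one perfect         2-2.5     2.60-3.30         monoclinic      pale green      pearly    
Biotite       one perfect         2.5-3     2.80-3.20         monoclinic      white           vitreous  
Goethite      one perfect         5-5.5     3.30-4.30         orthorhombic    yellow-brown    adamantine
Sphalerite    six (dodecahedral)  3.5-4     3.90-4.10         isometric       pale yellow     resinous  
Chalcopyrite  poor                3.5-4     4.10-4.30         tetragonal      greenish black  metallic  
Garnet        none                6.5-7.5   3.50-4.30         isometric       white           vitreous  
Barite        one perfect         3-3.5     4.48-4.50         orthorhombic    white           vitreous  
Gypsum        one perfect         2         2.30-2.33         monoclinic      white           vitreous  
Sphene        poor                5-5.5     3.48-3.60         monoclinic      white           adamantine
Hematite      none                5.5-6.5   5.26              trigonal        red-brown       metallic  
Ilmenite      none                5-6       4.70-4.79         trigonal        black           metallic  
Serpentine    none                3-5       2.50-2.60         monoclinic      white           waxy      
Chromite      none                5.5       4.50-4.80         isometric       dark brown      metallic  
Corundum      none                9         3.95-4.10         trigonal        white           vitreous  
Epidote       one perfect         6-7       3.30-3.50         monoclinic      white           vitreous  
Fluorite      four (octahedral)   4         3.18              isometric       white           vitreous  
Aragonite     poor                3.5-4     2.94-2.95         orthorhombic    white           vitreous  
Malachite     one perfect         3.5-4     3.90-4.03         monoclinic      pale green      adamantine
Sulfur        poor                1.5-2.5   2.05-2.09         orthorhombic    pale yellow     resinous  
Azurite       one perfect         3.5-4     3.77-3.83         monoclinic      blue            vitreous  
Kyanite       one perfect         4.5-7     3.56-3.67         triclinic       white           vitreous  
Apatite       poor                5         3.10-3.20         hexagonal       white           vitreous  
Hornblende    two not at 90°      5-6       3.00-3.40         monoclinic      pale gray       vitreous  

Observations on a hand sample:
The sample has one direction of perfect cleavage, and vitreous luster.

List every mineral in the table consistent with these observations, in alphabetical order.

One direction of perfect cleavage: leaves Chlorite, Biotite, Goethite, Barite, Gypsum, Epidote, Malachite, Azurite, Kyanite.
Vitreous luster excludes Chlorite, Goethite, Malachite.
Remaining candidates: Azurite, Barite, Biotite, Epidote, Gypsum, Kyanite.

Azurite, Barite, Biotite, Epidote, Gypsum, Kyanite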